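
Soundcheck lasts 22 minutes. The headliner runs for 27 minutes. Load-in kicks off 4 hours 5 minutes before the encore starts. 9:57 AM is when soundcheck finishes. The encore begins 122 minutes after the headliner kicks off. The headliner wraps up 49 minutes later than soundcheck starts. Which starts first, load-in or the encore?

Soundcheck starts at 9:57 AM − 22 min = 9:35 AM.
The headliner ends at 9:35 AM + 49 min = 10:24 AM.
The headliner starts at 10:24 AM − 27 min = 9:57 AM.
The encore starts at 9:57 AM + 122 min = 11:59 AM.
Load-in starts at 11:59 AM − 245 min = 7:54 AM.
Load-in starts at 7:54 AM and the encore starts at 11:59 AM, so load-in is first.

load-in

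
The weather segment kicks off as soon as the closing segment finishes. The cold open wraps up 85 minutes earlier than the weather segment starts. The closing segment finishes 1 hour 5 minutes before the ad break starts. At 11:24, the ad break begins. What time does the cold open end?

The closing segment ends at 11:24 − 65 min = 10:19.
So the weather segment starts at 10:19.
The cold open ends at 10:19 − 85 min = 08:54.

08:54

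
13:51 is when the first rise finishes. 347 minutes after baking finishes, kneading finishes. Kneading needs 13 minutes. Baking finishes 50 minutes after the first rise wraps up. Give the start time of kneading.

20:15

Baking ends at 13:51 + 50 min = 14:41.
Kneading ends at 14:41 + 347 min = 20:28.
Kneading starts at 20:28 − 13 min = 20:15.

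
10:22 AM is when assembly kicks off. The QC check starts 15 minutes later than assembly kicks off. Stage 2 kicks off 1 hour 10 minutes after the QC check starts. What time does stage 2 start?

11:47 AM

The QC check starts at 10:22 AM + 15 min = 10:37 AM.
Stage 2 starts at 10:37 AM + 70 min = 11:47 AM.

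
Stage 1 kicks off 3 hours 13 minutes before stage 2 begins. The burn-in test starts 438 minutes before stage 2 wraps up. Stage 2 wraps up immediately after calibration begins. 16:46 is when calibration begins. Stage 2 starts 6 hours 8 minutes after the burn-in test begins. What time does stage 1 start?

Stage 2 ends at 16:46.
The burn-in test starts at 16:46 − 438 min = 09:28.
Stage 2 starts at 09:28 + 368 min = 15:36.
Stage 1 starts at 15:36 − 193 min = 12:23.

12:23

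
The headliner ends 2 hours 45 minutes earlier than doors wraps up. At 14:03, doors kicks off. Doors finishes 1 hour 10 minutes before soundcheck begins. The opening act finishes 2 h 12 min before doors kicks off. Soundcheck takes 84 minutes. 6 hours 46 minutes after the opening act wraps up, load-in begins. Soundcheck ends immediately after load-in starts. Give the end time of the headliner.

The opening act ends at 14:03 − 132 min = 11:51.
Load-in starts at 11:51 + 406 min = 18:37.
So soundcheck ends at 18:37.
Soundcheck starts at 18:37 − 84 min = 17:13.
Doors ends at 17:13 − 70 min = 16:03.
The headliner ends at 16:03 − 165 min = 13:18.

13:18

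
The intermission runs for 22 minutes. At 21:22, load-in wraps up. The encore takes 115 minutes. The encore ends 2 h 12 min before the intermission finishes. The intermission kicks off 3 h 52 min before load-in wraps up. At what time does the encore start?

13:45

The intermission starts at 21:22 − 232 min = 17:30.
The intermission ends at 17:30 + 22 min = 17:52.
The encore ends at 17:52 − 132 min = 15:40.
The encore starts at 15:40 − 115 min = 13:45.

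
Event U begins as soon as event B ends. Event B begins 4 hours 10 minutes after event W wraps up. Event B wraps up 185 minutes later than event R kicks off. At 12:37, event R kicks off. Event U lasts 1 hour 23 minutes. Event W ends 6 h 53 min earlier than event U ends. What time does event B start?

14:22

Event B ends at 12:37 + 185 min = 15:42.
So event U starts at 15:42.
Event U ends at 15:42 + 83 min = 17:05.
Event W ends at 17:05 − 413 min = 10:12.
Event B starts at 10:12 + 250 min = 14:22.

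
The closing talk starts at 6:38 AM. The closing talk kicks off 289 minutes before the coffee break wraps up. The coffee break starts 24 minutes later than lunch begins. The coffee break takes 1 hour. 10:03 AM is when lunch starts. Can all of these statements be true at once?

Yes

The coffee break starts at 10:03 AM + 24 min = 10:27 AM.
The coffee break ends at 10:27 AM + 60 min = 11:27 AM.
The closing talk starts at 11:27 AM − 289 min = 6:38 AM.
That matches the stated 6:38 AM, so the schedule is consistent.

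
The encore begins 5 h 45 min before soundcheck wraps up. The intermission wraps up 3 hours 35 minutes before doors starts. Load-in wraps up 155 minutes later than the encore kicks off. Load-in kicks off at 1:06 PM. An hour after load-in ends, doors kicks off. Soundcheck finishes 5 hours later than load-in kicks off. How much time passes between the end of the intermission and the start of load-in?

Soundcheck ends at 1:06 PM + 300 min = 6:06 PM.
The encore starts at 6:06 PM − 345 min = 12:21 PM.
Load-in ends at 12:21 PM + 155 min = 2:56 PM.
Doors starts at 2:56 PM + 60 min = 3:56 PM.
The intermission ends at 3:56 PM − 215 min = 12:21 PM.
From 12:21 PM to 1:06 PM is 45 minutes.

45 minutes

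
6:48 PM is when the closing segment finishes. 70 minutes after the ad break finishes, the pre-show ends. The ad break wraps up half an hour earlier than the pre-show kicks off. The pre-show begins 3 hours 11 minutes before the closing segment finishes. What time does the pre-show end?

4:17 PM

The pre-show starts at 6:48 PM − 191 min = 3:37 PM.
The ad break ends at 3:37 PM − 30 min = 3:07 PM.
The pre-show ends at 3:07 PM + 70 min = 4:17 PM.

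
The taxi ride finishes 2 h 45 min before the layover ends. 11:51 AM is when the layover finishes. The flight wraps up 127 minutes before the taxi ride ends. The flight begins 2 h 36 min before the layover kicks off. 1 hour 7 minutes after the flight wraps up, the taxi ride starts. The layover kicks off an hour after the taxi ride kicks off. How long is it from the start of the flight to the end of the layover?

321 minutes

The taxi ride ends at 11:51 AM − 165 min = 9:06 AM.
The flight ends at 9:06 AM − 127 min = 6:59 AM.
The taxi ride starts at 6:59 AM + 67 min = 8:06 AM.
The layover starts at 8:06 AM + 60 min = 9:06 AM.
The flight starts at 9:06 AM − 156 min = 6:30 AM.
From 6:30 AM to 11:51 AM is 321 minutes.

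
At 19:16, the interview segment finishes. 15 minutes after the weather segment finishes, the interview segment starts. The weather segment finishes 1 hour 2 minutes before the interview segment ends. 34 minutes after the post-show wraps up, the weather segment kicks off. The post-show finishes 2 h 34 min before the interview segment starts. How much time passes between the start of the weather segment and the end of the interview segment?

167 minutes

The weather segment ends at 19:16 − 62 min = 18:14.
The interview segment starts at 18:14 + 15 min = 18:29.
The post-show ends at 18:29 − 154 min = 15:55.
The weather segment starts at 15:55 + 34 min = 16:29.
From 16:29 to 19:16 is 167 minutes.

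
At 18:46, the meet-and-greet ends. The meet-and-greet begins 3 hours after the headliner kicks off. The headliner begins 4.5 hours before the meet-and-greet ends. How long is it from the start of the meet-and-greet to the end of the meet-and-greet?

The headliner starts at 18:46 − 270 min = 14:16.
The meet-and-greet starts at 14:16 + 180 min = 17:16.
From 17:16 to 18:46 is 90 minutes.

90 minutes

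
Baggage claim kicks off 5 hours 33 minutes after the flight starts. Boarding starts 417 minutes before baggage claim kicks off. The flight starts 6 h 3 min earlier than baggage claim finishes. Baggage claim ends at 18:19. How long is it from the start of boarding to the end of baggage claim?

The flight starts at 18:19 − 363 min = 12:16.
Baggage claim starts at 12:16 + 333 min = 17:49.
Boarding starts at 17:49 − 417 min = 10:52.
From 10:52 to 18:19 is 7 h 27 min.

7 h 27 min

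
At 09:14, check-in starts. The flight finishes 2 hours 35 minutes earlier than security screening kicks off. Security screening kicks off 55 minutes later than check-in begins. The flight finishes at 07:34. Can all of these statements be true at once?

Yes

Security screening starts at 09:14 + 55 min = 10:09.
The flight ends at 10:09 − 155 min = 07:34.
That matches the stated 07:34, so the schedule is consistent.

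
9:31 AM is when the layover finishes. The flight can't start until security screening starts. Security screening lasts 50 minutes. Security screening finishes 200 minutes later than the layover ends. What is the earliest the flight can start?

12:01 PM

Security screening ends at 9:31 AM + 200 min = 12:51 PM.
Security screening starts at 12:51 PM − 50 min = 12:01 PM.
The flight is bounded by security screening, so the earliest it can start is 12:01 PM.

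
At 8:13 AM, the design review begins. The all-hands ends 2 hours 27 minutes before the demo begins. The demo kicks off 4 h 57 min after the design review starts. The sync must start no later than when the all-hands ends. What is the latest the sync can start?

10:43 AM

The demo starts at 8:13 AM + 297 min = 1:10 PM.
The all-hands ends at 1:10 PM − 147 min = 10:43 AM.
The sync is bounded by the all-hands, so the latest it can start is 10:43 AM.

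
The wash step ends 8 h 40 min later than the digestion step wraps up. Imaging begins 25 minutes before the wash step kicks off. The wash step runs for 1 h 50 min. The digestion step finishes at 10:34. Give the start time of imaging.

16:59

The wash step ends at 10:34 + 520 min = 19:14.
The wash step starts at 19:14 − 110 min = 17:24.
Imaging starts at 17:24 − 25 min = 16:59.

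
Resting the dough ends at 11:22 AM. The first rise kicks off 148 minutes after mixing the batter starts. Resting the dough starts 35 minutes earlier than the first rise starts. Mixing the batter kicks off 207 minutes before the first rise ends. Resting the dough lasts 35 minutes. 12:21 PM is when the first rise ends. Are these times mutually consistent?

Yes

Mixing the batter starts at 12:21 PM − 207 min = 8:54 AM.
The first rise starts at 8:54 AM + 148 min = 11:22 AM.
Resting the dough starts at 11:22 AM − 35 min = 10:47 AM.
Resting the dough ends at 10:47 AM + 35 min = 11:22 AM.
That matches the stated 11:22 AM, so the schedule is consistent.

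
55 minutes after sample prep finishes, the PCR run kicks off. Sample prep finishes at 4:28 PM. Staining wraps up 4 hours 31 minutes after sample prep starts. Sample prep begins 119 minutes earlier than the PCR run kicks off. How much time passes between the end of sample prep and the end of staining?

The PCR run starts at 4:28 PM + 55 min = 5:23 PM.
Sample prep starts at 5:23 PM − 119 min = 3:24 PM.
Staining ends at 3:24 PM + 271 min = 7:55 PM.
From 4:28 PM to 7:55 PM is 3 hours 27 minutes.

3 hours 27 minutes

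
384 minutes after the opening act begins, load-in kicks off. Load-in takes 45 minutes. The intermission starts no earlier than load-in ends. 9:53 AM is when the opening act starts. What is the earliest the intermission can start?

Load-in starts at 9:53 AM + 384 min = 4:17 PM.
Load-in ends at 4:17 PM + 45 min = 5:02 PM.
The intermission is bounded by load-in, so the earliest it can start is 5:02 PM.

5:02 PM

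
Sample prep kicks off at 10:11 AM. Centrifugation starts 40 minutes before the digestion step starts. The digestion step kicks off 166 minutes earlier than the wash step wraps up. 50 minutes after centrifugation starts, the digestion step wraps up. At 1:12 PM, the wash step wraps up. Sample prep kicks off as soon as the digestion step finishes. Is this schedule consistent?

No

The digestion step starts at 1:12 PM − 166 min = 10:26 AM.
Centrifugation starts at 10:26 AM − 40 min = 9:46 AM.
The digestion step ends at 9:46 AM + 50 min = 10:36 AM.
So sample prep starts at 10:36 AM.
But sample prep is also said to start at 10:11 AM — a 25-minute conflict.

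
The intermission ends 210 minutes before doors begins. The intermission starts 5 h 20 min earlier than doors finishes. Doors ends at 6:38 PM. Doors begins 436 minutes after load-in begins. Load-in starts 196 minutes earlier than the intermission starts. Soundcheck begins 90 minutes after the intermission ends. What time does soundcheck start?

3:18 PM

The intermission starts at 6:38 PM − 320 min = 1:18 PM.
Load-in starts at 1:18 PM − 196 min = 10:02 AM.
Doors starts at 10:02 AM + 436 min = 5:18 PM.
The intermission ends at 5:18 PM − 210 min = 1:48 PM.
Soundcheck starts at 1:48 PM + 90 min = 3:18 PM.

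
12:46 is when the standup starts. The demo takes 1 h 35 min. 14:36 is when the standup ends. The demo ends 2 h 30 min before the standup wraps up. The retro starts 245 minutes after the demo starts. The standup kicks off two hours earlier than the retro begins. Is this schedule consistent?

The demo ends at 14:36 − 150 min = 12:06.
The demo starts at 12:06 − 95 min = 10:31.
The retro starts at 10:31 + 245 min = 14:36.
The standup starts at 14:36 − 120 min = 12:36.
But the standup is also said to start at 12:46 — a 10-minute conflict.

No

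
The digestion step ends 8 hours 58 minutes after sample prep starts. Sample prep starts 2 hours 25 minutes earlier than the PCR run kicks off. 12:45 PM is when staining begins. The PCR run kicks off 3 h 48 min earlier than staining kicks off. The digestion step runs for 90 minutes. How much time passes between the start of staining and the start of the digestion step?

1 h 15 min

The PCR run starts at 12:45 PM − 228 min = 8:57 AM.
Sample prep starts at 8:57 AM − 145 min = 6:32 AM.
The digestion step ends at 6:32 AM + 538 min = 3:30 PM.
The digestion step starts at 3:30 PM − 90 min = 2:00 PM.
From 12:45 PM to 2:00 PM is 1 h 15 min.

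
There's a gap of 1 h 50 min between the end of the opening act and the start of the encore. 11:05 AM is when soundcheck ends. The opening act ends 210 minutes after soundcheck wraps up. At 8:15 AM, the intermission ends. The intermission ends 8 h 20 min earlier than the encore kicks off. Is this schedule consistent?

No

The opening act ends at 11:05 AM + 210 min = 2:35 PM.
The encore starts at 2:35 PM + 110 min = 4:25 PM.
The intermission ends at 4:25 PM − 500 min = 8:05 AM.
But the intermission is also said to end at 8:15 AM — a 10-minute conflict.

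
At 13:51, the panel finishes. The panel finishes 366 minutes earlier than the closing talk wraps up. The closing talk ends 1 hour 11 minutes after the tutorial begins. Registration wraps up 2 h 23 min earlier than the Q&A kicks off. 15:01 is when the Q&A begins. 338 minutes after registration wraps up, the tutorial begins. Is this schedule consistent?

No

Registration ends at 15:01 − 143 min = 12:38.
The tutorial starts at 12:38 + 338 min = 18:16.
The closing talk ends at 18:16 + 71 min = 19:27.
The panel ends at 19:27 − 366 min = 13:21.
But the panel is also said to end at 13:51 — a 30-minute conflict.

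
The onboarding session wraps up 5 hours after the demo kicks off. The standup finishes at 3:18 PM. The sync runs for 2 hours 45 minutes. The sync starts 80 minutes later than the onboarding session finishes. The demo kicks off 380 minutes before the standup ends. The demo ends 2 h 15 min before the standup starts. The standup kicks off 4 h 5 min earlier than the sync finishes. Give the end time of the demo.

The demo starts at 3:18 PM − 380 min = 8:58 AM.
The onboarding session ends at 8:58 AM + 300 min = 1:58 PM.
The sync starts at 1:58 PM + 80 min = 3:18 PM.
The sync ends at 3:18 PM + 165 min = 6:03 PM.
The standup starts at 6:03 PM − 245 min = 1:58 PM.
The demo ends at 1:58 PM − 135 min = 11:43 AM.

11:43 AM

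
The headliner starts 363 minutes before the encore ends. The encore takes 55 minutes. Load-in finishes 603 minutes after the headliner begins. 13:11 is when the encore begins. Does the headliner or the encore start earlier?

the headliner

The encore ends at 13:11 + 55 min = 14:06.
The headliner starts at 14:06 − 363 min = 08:03.
The headliner starts at 08:03 and the encore starts at 13:11, so the headliner is first.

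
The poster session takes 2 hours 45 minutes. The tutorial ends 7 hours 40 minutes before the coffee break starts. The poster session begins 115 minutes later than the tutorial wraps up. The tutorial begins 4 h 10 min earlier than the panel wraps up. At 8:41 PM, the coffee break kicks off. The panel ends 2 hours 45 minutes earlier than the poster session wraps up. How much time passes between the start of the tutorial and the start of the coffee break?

9 h 55 min

The tutorial ends at 8:41 PM − 460 min = 1:01 PM.
The poster session starts at 1:01 PM + 115 min = 2:56 PM.
The poster session ends at 2:56 PM + 165 min = 5:41 PM.
The panel ends at 5:41 PM − 165 min = 2:56 PM.
The tutorial starts at 2:56 PM − 250 min = 10:46 AM.
From 10:46 AM to 8:41 PM is 9 h 55 min.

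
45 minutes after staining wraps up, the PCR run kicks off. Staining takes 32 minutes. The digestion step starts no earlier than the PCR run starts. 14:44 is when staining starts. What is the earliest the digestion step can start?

16:01

Staining ends at 14:44 + 32 min = 15:16.
The PCR run starts at 15:16 + 45 min = 16:01.
The digestion step is bounded by the PCR run, so the earliest it can start is 16:01.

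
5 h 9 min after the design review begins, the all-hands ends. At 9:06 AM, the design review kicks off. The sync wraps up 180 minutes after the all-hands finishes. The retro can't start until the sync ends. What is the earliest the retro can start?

5:15 PM

The all-hands ends at 9:06 AM + 309 min = 2:15 PM.
The sync ends at 2:15 PM + 180 min = 5:15 PM.
The retro is bounded by the sync, so the earliest it can start is 5:15 PM.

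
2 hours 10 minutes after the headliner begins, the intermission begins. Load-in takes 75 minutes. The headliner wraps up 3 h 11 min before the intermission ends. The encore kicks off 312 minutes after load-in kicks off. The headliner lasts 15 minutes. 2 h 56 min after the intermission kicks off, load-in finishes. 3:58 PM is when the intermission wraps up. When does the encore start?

The headliner ends at 3:58 PM − 191 min = 12:47 PM.
The headliner starts at 12:47 PM − 15 min = 12:32 PM.
The intermission starts at 12:32 PM + 130 min = 2:42 PM.
Load-in ends at 2:42 PM + 176 min = 5:38 PM.
Load-in starts at 5:38 PM − 75 min = 4:23 PM.
The encore starts at 4:23 PM + 312 min = 9:35 PM.

9:35 PM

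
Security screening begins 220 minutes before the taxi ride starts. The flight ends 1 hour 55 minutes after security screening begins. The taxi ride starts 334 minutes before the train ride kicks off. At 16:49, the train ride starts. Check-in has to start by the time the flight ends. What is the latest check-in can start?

The taxi ride starts at 16:49 − 334 min = 11:15.
Security screening starts at 11:15 − 220 min = 07:35.
The flight ends at 07:35 + 115 min = 09:30.
Check-in is bounded by the flight, so the latest it can start is 09:30.

09:30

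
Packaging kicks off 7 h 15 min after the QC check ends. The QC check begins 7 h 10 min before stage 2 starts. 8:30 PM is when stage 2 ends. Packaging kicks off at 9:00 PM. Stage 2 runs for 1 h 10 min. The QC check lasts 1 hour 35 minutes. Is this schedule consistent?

Stage 2 starts at 8:30 PM − 70 min = 7:20 PM.
The QC check starts at 7:20 PM − 430 min = 12:10 PM.
The QC check ends at 12:10 PM + 95 min = 1:45 PM.
Packaging starts at 1:45 PM + 435 min = 9:00 PM.
That matches the stated 9:00 PM, so the schedule is consistent.

Yes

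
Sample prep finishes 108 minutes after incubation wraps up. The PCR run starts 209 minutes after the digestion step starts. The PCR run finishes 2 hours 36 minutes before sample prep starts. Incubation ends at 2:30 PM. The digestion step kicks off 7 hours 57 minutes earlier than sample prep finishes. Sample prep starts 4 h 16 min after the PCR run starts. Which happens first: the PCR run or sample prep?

Sample prep ends at 2:30 PM + 108 min = 4:18 PM.
The digestion step starts at 4:18 PM − 477 min = 8:21 AM.
The PCR run starts at 8:21 AM + 209 min = 11:50 AM.
Sample prep starts at 11:50 AM + 256 min = 4:06 PM.
The PCR run starts at 11:50 AM and sample prep starts at 4:06 PM, so the PCR run is first.

the PCR run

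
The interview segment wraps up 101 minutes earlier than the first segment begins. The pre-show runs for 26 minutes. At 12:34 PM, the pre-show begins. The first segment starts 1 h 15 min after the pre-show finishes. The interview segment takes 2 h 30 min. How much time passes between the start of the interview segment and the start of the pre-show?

2.5 hours

The pre-show ends at 12:34 PM + 26 min = 1:00 PM.
The first segment starts at 1:00 PM + 75 min = 2:15 PM.
The interview segment ends at 2:15 PM − 101 min = 12:34 PM.
The interview segment starts at 12:34 PM − 150 min = 10:04 AM.
From 10:04 AM to 12:34 PM is 2.5 hours.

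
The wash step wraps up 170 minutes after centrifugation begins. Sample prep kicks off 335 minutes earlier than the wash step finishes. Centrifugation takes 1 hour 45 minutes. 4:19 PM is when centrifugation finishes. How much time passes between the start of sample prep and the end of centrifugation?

4.5 hours

Centrifugation starts at 4:19 PM − 105 min = 2:34 PM.
The wash step ends at 2:34 PM + 170 min = 5:24 PM.
Sample prep starts at 5:24 PM − 335 min = 11:49 AM.
From 11:49 AM to 4:19 PM is 4.5 hours.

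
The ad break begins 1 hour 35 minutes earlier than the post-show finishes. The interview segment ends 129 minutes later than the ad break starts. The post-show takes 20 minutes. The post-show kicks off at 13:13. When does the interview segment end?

14:07

The post-show ends at 13:13 + 20 min = 13:33.
The ad break starts at 13:33 − 95 min = 11:58.
The interview segment ends at 11:58 + 129 min = 14:07.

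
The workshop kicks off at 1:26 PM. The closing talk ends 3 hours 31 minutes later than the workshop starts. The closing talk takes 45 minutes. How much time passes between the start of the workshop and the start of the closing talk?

166 minutes

The closing talk ends at 1:26 PM + 211 min = 4:57 PM.
The closing talk starts at 4:57 PM − 45 min = 4:12 PM.
From 1:26 PM to 4:12 PM is 166 minutes.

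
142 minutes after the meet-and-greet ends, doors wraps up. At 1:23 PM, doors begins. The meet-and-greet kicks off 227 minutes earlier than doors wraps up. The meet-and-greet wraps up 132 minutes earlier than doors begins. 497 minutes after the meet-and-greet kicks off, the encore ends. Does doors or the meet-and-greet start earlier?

the meet-and-greet

The meet-and-greet ends at 1:23 PM − 132 min = 11:11 AM.
Doors ends at 11:11 AM + 142 min = 1:33 PM.
The meet-and-greet starts at 1:33 PM − 227 min = 9:46 AM.
Doors starts at 1:23 PM and the meet-and-greet starts at 9:46 AM, so the meet-and-greet is first.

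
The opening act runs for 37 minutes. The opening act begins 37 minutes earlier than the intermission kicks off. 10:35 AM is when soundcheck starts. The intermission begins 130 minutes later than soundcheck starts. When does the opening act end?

The intermission starts at 10:35 AM + 130 min = 12:45 PM.
The opening act starts at 12:45 PM − 37 min = 12:08 PM.
The opening act ends at 12:08 PM + 37 min = 12:45 PM.

12:45 PM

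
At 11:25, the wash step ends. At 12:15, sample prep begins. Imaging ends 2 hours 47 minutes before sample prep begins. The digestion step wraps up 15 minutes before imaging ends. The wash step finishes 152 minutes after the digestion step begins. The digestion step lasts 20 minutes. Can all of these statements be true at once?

Yes

Imaging ends at 12:15 − 167 min = 09:28.
The digestion step ends at 09:28 − 15 min = 09:13.
The digestion step starts at 09:13 − 20 min = 08:53.
The wash step ends at 08:53 + 152 min = 11:25.
That matches the stated 11:25, so the schedule is consistent.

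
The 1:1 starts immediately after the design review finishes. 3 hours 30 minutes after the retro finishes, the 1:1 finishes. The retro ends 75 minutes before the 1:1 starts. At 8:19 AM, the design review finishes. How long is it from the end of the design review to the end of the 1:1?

The 1:1 starts at 8:19 AM.
The retro ends at 8:19 AM − 75 min = 7:04 AM.
The 1:1 ends at 7:04 AM + 210 min = 10:34 AM.
From 8:19 AM to 10:34 AM is 2 h 15 min.

2 h 15 min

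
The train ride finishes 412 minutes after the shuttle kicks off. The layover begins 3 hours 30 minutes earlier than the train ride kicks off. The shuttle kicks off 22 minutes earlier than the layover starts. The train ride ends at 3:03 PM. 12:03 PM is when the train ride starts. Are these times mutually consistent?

Yes

The layover starts at 12:03 PM − 210 min = 8:33 AM.
The shuttle starts at 8:33 AM − 22 min = 8:11 AM.
The train ride ends at 8:11 AM + 412 min = 3:03 PM.
That matches the stated 3:03 PM, so the schedule is consistent.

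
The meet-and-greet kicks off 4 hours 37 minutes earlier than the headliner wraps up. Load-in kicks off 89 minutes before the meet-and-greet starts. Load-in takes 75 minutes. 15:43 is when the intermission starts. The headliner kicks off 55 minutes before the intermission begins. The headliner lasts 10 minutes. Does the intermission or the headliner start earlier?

the headliner

The headliner starts at 15:43 − 55 min = 14:48.
The intermission starts at 15:43 and the headliner starts at 14:48, so the headliner is first.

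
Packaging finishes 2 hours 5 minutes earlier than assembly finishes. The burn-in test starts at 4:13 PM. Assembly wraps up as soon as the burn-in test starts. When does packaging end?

2:08 PM

Assembly ends at 4:13 PM.
Packaging ends at 4:13 PM − 125 min = 2:08 PM.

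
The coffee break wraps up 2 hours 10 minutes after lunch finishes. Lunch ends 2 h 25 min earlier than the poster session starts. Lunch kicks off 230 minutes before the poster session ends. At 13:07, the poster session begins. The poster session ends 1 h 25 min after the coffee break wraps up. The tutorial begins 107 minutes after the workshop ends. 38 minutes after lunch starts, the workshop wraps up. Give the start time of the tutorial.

12:52

Lunch ends at 13:07 − 145 min = 10:42.
The coffee break ends at 10:42 + 130 min = 12:52.
The poster session ends at 12:52 + 85 min = 14:17.
Lunch starts at 14:17 − 230 min = 10:27.
The workshop ends at 10:27 + 38 min = 11:05.
The tutorial starts at 11:05 + 107 min = 12:52.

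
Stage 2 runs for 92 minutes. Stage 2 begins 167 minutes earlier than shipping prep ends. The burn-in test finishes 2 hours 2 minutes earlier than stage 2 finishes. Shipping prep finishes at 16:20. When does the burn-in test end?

13:03

Stage 2 starts at 16:20 − 167 min = 13:33.
Stage 2 ends at 13:33 + 92 min = 15:05.
The burn-in test ends at 15:05 − 122 min = 13:03.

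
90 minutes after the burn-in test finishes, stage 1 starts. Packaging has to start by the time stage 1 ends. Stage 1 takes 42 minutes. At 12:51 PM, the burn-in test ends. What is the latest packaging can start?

3:03 PM

Stage 1 starts at 12:51 PM + 90 min = 2:21 PM.
Stage 1 ends at 2:21 PM + 42 min = 3:03 PM.
Packaging is bounded by stage 1, so the latest it can start is 3:03 PM.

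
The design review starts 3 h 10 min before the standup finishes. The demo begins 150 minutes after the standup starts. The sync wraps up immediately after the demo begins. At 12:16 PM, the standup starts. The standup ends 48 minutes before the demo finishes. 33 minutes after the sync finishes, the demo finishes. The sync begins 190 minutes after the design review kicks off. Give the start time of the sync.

2:31 PM

The demo starts at 12:16 PM + 150 min = 2:46 PM.
So the sync ends at 2:46 PM.
The demo ends at 2:46 PM + 33 min = 3:19 PM.
The standup ends at 3:19 PM − 48 min = 2:31 PM.
The design review starts at 2:31 PM − 190 min = 11:21 AM.
The sync starts at 11:21 AM + 190 min = 2:31 PM.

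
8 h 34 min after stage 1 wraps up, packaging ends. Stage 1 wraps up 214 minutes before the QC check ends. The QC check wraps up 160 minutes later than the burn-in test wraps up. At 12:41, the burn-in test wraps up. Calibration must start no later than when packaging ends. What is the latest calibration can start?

20:21

The QC check ends at 12:41 + 160 min = 15:21.
Stage 1 ends at 15:21 − 214 min = 11:47.
Packaging ends at 11:47 + 514 min = 20:21.
Calibration is bounded by packaging, so the latest it can start is 20:21.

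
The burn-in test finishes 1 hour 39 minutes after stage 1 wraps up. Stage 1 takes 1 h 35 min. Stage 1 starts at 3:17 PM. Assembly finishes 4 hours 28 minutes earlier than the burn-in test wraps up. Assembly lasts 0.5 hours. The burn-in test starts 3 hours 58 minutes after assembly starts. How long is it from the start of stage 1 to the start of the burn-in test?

2 h 14 min

Stage 1 ends at 3:17 PM + 95 min = 4:52 PM.
The burn-in test ends at 4:52 PM + 99 min = 6:31 PM.
Assembly ends at 6:31 PM − 268 min = 2:03 PM.
Assembly starts at 2:03 PM − 30 min = 1:33 PM.
The burn-in test starts at 1:33 PM + 238 min = 5:31 PM.
From 3:17 PM to 5:31 PM is 2 h 14 min.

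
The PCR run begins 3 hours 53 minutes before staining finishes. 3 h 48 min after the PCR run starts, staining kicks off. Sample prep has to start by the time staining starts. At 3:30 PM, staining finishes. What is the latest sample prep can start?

The PCR run starts at 3:30 PM − 233 min = 11:37 AM.
Staining starts at 11:37 AM + 228 min = 3:25 PM.
Sample prep is bounded by staining, so the latest it can start is 3:25 PM.

3:25 PM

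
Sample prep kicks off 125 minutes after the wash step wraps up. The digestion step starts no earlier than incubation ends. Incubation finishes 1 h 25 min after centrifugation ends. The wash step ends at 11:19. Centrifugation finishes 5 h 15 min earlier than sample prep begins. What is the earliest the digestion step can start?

09:34

Sample prep starts at 11:19 + 125 min = 13:24.
Centrifugation ends at 13:24 − 315 min = 08:09.
Incubation ends at 08:09 + 85 min = 09:34.
The digestion step is bounded by incubation, so the earliest it can start is 09:34.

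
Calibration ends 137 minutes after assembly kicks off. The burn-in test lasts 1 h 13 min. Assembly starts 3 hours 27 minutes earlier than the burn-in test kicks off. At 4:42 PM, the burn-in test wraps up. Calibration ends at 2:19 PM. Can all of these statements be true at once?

The burn-in test starts at 4:42 PM − 73 min = 3:29 PM.
Assembly starts at 3:29 PM − 207 min = 12:02 PM.
Calibration ends at 12:02 PM + 137 min = 2:19 PM.
That matches the stated 2:19 PM, so the schedule is consistent.

Yes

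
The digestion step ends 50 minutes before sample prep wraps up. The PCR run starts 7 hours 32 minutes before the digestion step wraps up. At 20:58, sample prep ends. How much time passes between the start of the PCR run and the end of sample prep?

502 minutes

The digestion step ends at 20:58 − 50 min = 20:08.
The PCR run starts at 20:08 − 452 min = 12:36.
From 12:36 to 20:58 is 502 minutes.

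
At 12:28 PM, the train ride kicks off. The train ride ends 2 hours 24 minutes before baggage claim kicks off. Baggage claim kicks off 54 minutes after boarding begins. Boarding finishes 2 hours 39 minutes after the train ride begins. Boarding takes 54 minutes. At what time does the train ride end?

12:43 PM

Boarding ends at 12:28 PM + 159 min = 3:07 PM.
Boarding starts at 3:07 PM − 54 min = 2:13 PM.
Baggage claim starts at 2:13 PM + 54 min = 3:07 PM.
The train ride ends at 3:07 PM − 144 min = 12:43 PM.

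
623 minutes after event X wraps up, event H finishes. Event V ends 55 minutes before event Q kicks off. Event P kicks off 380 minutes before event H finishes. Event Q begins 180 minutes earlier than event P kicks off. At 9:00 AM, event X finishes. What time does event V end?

Event H ends at 9:00 AM + 623 min = 7:23 PM.
Event P starts at 7:23 PM − 380 min = 1:03 PM.
Event Q starts at 1:03 PM − 180 min = 10:03 AM.
Event V ends at 10:03 AM − 55 min = 9:08 AM.

9:08 AM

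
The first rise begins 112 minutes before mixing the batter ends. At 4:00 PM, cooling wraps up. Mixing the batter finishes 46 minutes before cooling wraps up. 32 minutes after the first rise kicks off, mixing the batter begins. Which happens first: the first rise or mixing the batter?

Mixing the batter ends at 4:00 PM − 46 min = 3:14 PM.
The first rise starts at 3:14 PM − 112 min = 1:22 PM.
Mixing the batter starts at 1:22 PM + 32 min = 1:54 PM.
The first rise starts at 1:22 PM and mixing the batter starts at 1:54 PM, so the first rise is first.

the first rise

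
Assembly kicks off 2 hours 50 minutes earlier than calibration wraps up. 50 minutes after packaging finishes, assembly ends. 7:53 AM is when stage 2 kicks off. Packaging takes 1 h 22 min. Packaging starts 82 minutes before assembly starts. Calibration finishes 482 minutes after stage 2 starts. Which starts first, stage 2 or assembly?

Calibration ends at 7:53 AM + 482 min = 3:55 PM.
Assembly starts at 3:55 PM − 170 min = 1:05 PM.
Stage 2 starts at 7:53 AM and assembly starts at 1:05 PM, so stage 2 is first.

stage 2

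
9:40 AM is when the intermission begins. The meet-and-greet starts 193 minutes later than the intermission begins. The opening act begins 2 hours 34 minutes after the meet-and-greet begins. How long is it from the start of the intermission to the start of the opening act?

5 hours 47 minutes

The meet-and-greet starts at 9:40 AM + 193 min = 12:53 PM.
The opening act starts at 12:53 PM + 154 min = 3:27 PM.
From 9:40 AM to 3:27 PM is 5 hours 47 minutes.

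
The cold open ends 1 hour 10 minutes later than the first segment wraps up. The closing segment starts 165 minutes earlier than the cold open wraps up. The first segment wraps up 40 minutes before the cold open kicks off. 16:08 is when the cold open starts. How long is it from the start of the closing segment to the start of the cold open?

2 hours 15 minutes

The first segment ends at 16:08 − 40 min = 15:28.
The cold open ends at 15:28 + 70 min = 16:38.
The closing segment starts at 16:38 − 165 min = 13:53.
From 13:53 to 16:08 is 2 hours 15 minutes.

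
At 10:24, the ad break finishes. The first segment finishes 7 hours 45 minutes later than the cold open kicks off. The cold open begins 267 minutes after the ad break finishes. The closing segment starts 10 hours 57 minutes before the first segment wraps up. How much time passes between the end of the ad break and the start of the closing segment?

1 hour 15 minutes

The cold open starts at 10:24 + 267 min = 14:51.
The first segment ends at 14:51 + 465 min = 22:36.
The closing segment starts at 22:36 − 657 min = 11:39.
From 10:24 to 11:39 is 1 hour 15 minutes.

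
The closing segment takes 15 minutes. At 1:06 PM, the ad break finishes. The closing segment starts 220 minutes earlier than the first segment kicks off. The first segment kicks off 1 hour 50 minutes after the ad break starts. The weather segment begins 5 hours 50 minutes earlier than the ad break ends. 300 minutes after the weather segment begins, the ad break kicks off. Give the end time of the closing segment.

10:41 AM

The weather segment starts at 1:06 PM − 350 min = 7:16 AM.
The ad break starts at 7:16 AM + 300 min = 12:16 PM.
The first segment starts at 12:16 PM + 110 min = 2:06 PM.
The closing segment starts at 2:06 PM − 220 min = 10:26 AM.
The closing segment ends at 10:26 AM + 15 min = 10:41 AM.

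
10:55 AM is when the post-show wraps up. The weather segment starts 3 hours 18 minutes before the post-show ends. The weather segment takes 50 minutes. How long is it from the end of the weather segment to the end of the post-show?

The weather segment starts at 10:55 AM − 198 min = 7:37 AM.
The weather segment ends at 7:37 AM + 50 min = 8:27 AM.
From 8:27 AM to 10:55 AM is 148 minutes.

148 minutes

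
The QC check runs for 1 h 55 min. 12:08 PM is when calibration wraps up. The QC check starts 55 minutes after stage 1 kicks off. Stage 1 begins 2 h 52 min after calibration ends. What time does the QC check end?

Stage 1 starts at 12:08 PM + 172 min = 3:00 PM.
The QC check starts at 3:00 PM + 55 min = 3:55 PM.
The QC check ends at 3:55 PM + 115 min = 5:50 PM.

5:50 PM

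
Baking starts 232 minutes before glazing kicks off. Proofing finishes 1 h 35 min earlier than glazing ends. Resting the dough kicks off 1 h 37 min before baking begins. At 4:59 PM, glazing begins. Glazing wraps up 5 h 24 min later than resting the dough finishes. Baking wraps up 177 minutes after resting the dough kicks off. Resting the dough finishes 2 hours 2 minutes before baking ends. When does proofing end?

4:14 PM

Baking starts at 4:59 PM − 232 min = 1:07 PM.
Resting the dough starts at 1:07 PM − 97 min = 11:30 AM.
Baking ends at 11:30 AM + 177 min = 2:27 PM.
Resting the dough ends at 2:27 PM − 122 min = 12:25 PM.
Glazing ends at 12:25 PM + 324 min = 5:49 PM.
Proofing ends at 5:49 PM − 95 min = 4:14 PM.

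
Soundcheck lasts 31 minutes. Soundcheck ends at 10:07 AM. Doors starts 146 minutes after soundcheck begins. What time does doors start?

12:02 PM

Soundcheck starts at 10:07 AM − 31 min = 9:36 AM.
Doors starts at 9:36 AM + 146 min = 12:02 PM.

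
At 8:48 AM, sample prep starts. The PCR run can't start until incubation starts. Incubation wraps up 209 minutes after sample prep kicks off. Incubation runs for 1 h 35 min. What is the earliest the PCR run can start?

10:42 AM

Incubation ends at 8:48 AM + 209 min = 12:17 PM.
Incubation starts at 12:17 PM − 95 min = 10:42 AM.
The PCR run is bounded by incubation, so the earliest it can start is 10:42 AM.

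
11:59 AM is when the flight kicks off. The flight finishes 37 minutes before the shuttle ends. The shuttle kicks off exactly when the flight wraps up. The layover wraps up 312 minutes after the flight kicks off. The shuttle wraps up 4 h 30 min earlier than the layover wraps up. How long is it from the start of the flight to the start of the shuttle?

5 minutes

The layover ends at 11:59 AM + 312 min = 5:11 PM.
The shuttle ends at 5:11 PM − 270 min = 12:41 PM.
The flight ends at 12:41 PM − 37 min = 12:04 PM.
So the shuttle starts at 12:04 PM.
From 11:59 AM to 12:04 PM is 5 minutes.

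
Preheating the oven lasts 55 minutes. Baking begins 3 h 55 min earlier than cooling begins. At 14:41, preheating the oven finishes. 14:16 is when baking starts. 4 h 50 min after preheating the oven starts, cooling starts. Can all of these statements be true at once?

No

Preheating the oven starts at 14:41 − 55 min = 13:46.
Cooling starts at 13:46 + 290 min = 18:36.
Baking starts at 18:36 − 235 min = 14:41.
But baking is also said to start at 14:16 — a 25-minute conflict.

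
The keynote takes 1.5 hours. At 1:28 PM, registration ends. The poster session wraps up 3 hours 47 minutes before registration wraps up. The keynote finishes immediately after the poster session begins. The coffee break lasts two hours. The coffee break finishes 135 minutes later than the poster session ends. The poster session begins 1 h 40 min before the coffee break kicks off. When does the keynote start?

6:46 AM

The poster session ends at 1:28 PM − 227 min = 9:41 AM.
The coffee break ends at 9:41 AM + 135 min = 11:56 AM.
The coffee break starts at 11:56 AM − 120 min = 9:56 AM.
The poster session starts at 9:56 AM − 100 min = 8:16 AM.
So the keynote ends at 8:16 AM.
The keynote starts at 8:16 AM − 90 min = 6:46 AM.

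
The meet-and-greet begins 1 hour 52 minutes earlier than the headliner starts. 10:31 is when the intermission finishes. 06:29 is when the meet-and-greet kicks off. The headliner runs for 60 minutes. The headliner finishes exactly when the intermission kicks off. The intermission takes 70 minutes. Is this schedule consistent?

Yes

The intermission starts at 10:31 − 70 min = 09:21.
So the headliner ends at 09:21.
The headliner starts at 09:21 − 60 min = 08:21.
The meet-and-greet starts at 08:21 − 112 min = 06:29.
That matches the stated 06:29, so the schedule is consistent.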